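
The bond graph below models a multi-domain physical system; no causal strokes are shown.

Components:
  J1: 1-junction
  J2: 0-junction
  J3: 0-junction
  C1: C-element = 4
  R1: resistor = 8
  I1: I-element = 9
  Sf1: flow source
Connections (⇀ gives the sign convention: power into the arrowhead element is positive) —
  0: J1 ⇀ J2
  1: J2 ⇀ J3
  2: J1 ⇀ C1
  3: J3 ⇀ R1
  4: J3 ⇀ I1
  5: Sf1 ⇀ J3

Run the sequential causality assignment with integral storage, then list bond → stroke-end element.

#5 →Sf1  (Sf1 fixes flow; stroke at Sf1)
#2 →J1  (C1: C, integral causality)
#0 →J2  (only one flow-in slot at J1)
#1 →J3  (J2: bond 0 brought effort, rest push out)
#3 →R1  (0-jn J3 has e-setter on 1)
#4 →I1  (common-e at J3 fixed by 1)

#0 stroke→J2
#1 stroke→J3
#2 stroke→J1
#3 stroke→R1
#4 stroke→I1
#5 stroke→Sf1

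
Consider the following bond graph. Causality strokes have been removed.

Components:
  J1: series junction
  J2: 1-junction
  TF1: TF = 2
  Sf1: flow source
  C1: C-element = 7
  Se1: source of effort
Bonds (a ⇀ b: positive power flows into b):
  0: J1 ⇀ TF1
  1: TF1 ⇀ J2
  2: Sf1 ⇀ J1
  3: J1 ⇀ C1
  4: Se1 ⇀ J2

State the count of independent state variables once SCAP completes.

1  (C1 all integral)

b2 stroke→Sf1  (Sf1: flow source, stroke at near end)
b4 stroke→J2  (Se1: effort source, stroke at far end)
b0 stroke→J1  (1-jn J1 has f-setter on 2)
b3 stroke→J1  (1-jn J1 has f-setter on 2)
b1 stroke→TF1  (closing 1-jn rule on J2)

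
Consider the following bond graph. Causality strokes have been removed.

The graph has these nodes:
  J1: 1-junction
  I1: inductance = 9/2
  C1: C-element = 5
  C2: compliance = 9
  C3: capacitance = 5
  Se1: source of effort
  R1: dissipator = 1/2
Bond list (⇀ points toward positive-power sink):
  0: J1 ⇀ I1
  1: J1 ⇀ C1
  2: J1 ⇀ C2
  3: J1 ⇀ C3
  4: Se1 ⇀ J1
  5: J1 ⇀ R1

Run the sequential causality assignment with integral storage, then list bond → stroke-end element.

β4 →J1  (Se1 fixes effort; stroke away)
β0 →I1  (prefer integral on I1)
β1 →J1  (common-f at J1 fixed by 0)
β2 →J1  (J1: bond 0 brought flow, rest push out)
β3 →J1  (J1: bond 0 brought flow, rest push out)
β5 →J1  (common-f at J1 fixed by 0)

β0 |I1
β1 |J1
β2 |J1
β3 |J1
β4 |J1
β5 |J1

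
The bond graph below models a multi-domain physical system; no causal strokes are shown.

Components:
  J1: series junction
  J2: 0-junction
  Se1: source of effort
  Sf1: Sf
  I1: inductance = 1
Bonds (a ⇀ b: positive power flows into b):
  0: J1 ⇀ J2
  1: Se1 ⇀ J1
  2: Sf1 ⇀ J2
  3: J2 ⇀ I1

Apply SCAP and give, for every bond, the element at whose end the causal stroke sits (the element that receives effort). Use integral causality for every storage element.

b0 →J2
b1 →J1
b2 →Sf1
b3 →I1

b1 →J1  (Se1: effort source, stroke at far end)
b2 →Sf1  (Sf1 (Sf) sets flow on bond)
b0 →J2  (J1 needs exactly one f-in)
b3 →I1  (0-jn J2 has e-setter on 0)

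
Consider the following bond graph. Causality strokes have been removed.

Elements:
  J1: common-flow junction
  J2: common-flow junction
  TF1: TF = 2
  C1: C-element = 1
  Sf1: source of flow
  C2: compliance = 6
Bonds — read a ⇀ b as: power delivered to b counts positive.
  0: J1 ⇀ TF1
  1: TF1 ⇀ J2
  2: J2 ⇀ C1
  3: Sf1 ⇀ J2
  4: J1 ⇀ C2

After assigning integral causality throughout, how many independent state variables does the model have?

2  (C1, C2 all integral)

bond 3 stroke at Sf1  (Sf1 fixes flow; stroke at Sf1)
bond 1 stroke at J2  (common-f at J2 fixed by 3)
bond 2 stroke at J2  (J2: bond 3 brought flow, rest push out)
bond 0 stroke at TF1  (TF1: transformer flips bond 1)
bond 4 stroke at J1  (1-jn J1 has f-setter on 0)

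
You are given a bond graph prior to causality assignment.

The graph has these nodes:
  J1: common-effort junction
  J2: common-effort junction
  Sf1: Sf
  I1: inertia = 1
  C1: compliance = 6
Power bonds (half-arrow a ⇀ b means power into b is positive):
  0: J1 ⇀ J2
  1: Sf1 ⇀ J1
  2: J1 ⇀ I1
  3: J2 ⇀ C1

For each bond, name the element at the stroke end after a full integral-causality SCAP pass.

#0 stroke at J1
#1 stroke at Sf1
#2 stroke at I1
#3 stroke at J2

bond 1 |Sf1  (Sf1: flow source, stroke at near end)
bond 2 |I1  (I1 outputs flow p/I1)
bond 0 |J1  (J1: last free bond brings effort in)
bond 3 |J2  (J2 needs exactly one e-in)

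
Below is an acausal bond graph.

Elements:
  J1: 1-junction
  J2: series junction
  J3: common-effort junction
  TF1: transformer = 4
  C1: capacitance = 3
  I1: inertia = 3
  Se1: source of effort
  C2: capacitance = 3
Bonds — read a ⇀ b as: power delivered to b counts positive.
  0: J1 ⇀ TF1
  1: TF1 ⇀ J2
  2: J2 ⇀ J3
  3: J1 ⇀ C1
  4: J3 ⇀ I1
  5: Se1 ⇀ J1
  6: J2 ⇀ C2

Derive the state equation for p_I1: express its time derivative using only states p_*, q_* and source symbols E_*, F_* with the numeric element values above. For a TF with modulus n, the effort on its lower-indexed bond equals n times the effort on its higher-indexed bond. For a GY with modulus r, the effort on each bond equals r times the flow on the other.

dp_I1/dt = E_Se1/4 - q_C1/12 - q_C2/3

bond 5 →J1  (source Se1 imposes e)
bond 3 →J1  (C1: C, integral causality)
bond 0 →TF1  (J1 needs exactly one f-in)
bond 1 →J2  (TF TF1: opposite of bond 0)
bond 4 →I1  (I1 outputs flow p/I1)
bond 2 →J3  (closing 0-jn rule on J3)
bond 6 →J2  (1-jn J2 has f-setter on 2)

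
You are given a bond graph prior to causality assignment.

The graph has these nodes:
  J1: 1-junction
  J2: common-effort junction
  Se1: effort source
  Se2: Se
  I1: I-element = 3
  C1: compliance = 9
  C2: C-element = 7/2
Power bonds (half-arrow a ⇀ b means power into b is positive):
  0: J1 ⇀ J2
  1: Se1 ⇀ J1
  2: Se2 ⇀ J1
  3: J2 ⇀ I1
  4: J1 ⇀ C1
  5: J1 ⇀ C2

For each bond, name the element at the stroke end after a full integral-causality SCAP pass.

b0 |J2
b1 |J1
b2 |J1
b3 |I1
b4 |J1
b5 |J1

bond 1 stroke→J1  (Se1: effort source, stroke at far end)
bond 2 stroke→J1  (Se2: effort source, stroke at far end)
bond 3 stroke→I1  (I1 integral (f out))
bond 0 stroke→J2  (closing 0-jn rule on J2)
bond 4 stroke→J1  (common-f at J1 fixed by 0)
bond 5 stroke→J1  (J1 flow already set via bond 0)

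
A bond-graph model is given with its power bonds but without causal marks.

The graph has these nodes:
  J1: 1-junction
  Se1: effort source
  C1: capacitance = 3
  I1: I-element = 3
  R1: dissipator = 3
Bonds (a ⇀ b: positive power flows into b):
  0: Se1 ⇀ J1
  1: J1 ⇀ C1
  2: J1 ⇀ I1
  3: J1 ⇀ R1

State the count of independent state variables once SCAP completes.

2  (C1, I1 all integral)

bond 0 |J1  (Se1: effort source, stroke at far end)
bond 1 |J1  (C1: C, integral causality)
bond 2 |I1  (I1 integral (f out))
bond 3 |J1  (J1: bond 2 brought flow, rest push out)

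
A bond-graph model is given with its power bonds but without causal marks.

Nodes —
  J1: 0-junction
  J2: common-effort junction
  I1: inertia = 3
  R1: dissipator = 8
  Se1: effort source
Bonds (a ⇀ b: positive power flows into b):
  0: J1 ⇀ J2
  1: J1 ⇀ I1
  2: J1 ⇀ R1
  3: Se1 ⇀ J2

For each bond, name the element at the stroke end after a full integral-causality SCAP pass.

bond 0 |J1
bond 1 |I1
bond 2 |R1
bond 3 |J2

b3 →J2  (Se1 fixes effort; stroke away)
b0 →J1  (J2: bond 3 brought effort, rest push out)
b1 →I1  (common-e at J1 fixed by 0)
b2 →R1  (0-jn J1 has e-setter on 0)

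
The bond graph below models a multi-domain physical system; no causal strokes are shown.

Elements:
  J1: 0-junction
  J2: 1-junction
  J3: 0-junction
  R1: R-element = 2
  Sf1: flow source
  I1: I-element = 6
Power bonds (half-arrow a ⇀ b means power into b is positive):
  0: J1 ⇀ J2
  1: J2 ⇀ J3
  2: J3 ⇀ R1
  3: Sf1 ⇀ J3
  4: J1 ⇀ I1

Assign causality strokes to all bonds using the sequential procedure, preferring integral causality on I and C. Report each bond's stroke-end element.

bond 0 →J1
bond 1 →J2
bond 2 →J3
bond 3 →Sf1
bond 4 →I1

β3 stroke at Sf1  (Sf1: flow source, stroke at near end)
β4 stroke at I1  (I1: I, integral causality)
β0 stroke at J1  (J1 needs exactly one e-in)
β1 stroke at J2  (J2: bond 0 brought flow, rest push out)
β2 stroke at J3  (only one effort-in slot at J3)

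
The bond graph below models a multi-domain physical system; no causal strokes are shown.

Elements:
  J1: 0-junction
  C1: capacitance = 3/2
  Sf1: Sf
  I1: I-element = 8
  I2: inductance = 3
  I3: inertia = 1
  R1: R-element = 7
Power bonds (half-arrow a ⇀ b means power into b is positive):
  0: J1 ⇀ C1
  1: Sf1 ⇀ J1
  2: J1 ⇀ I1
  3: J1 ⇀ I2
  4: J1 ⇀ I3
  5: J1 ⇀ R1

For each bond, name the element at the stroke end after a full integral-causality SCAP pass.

β1 →Sf1  (Sf1 fixes flow; stroke at Sf1)
β0 →J1  (C1: C, integral causality)
β2 →I1  (0-jn J1 has e-setter on 0)
β3 →I2  (common-e at J1 fixed by 0)
β4 →I3  (common-e at J1 fixed by 0)
β5 →R1  (J1 effort already set via bond 0)

bond 0 →J1
bond 1 →Sf1
bond 2 →I1
bond 3 →I2
bond 4 →I3
bond 5 →R1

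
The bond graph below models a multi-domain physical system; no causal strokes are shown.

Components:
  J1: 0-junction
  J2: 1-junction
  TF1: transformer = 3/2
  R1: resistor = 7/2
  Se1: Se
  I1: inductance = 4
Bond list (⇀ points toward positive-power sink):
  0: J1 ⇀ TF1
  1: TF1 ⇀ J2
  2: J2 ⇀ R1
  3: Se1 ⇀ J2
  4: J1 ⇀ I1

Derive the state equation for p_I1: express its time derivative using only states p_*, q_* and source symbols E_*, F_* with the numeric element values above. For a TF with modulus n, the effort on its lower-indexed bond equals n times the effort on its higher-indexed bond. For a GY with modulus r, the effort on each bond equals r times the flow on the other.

dp_I1/dt = -3*E_Se1/2 - 63*p_I1/32

b3 stroke→J2  (Se1: effort source, stroke at far end)
b4 stroke→I1  (prefer integral on I1)
b0 stroke→J1  (only one effort-in slot at J1)
b1 stroke→TF1  (TF TF1: opposite of bond 0)
b2 stroke→J2  (J2 flow already set via bond 1)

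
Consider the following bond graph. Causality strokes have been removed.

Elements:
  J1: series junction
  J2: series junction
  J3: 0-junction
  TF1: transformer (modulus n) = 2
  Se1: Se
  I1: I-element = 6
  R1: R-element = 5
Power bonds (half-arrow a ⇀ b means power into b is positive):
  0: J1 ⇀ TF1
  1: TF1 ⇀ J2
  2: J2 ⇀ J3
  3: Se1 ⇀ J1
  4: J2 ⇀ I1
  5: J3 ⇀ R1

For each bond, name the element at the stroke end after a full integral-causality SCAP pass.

b3 stroke→J1  (source Se1 imposes e)
b0 stroke→TF1  (closing 1-jn rule on J1)
b1 stroke→J2  (TF1: transformer flips bond 0)
b4 stroke→I1  (I1: I, integral causality)
b2 stroke→J2  (J2: bond 4 brought flow, rest push out)
b5 stroke→J3  (J3: last free bond brings effort in)

bond 0 →TF1
bond 1 →J2
bond 2 →J2
bond 3 →J1
bond 4 →I1
bond 5 →J3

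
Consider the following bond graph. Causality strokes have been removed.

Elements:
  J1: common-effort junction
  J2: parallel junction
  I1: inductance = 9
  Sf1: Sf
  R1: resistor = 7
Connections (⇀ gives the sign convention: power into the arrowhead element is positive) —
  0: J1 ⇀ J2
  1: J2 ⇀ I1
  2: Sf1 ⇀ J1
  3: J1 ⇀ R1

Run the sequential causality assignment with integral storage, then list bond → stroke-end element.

bond 2 stroke at Sf1  (Sf1 fixes flow; stroke at Sf1)
bond 1 stroke at I1  (I1 integral (f out))
bond 0 stroke at J2  (J2: last free bond brings effort in)
bond 3 stroke at J1  (closing 0-jn rule on J1)

β0 |J2
β1 |I1
β2 |Sf1
β3 |J1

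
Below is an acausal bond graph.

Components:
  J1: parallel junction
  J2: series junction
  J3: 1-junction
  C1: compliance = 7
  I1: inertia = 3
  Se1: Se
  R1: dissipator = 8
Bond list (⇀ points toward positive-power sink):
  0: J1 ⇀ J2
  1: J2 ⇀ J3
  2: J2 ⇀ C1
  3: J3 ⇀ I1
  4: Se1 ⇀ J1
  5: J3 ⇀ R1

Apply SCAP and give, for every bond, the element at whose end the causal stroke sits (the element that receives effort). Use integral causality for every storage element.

β0 stroke at J2
β1 stroke at J3
β2 stroke at J2
β3 stroke at I1
β4 stroke at J1
β5 stroke at J3

#4 stroke at J1  (Se1 (Se) sets effort on bond)
#0 stroke at J2  (0-jn J1 has e-setter on 4)
#2 stroke at J2  (prefer integral on C1)
#1 stroke at J3  (J2: last free bond brings flow in)
#3 stroke at I1  (prefer integral on I1)
#5 stroke at J3  (1-jn J3 has f-setter on 3)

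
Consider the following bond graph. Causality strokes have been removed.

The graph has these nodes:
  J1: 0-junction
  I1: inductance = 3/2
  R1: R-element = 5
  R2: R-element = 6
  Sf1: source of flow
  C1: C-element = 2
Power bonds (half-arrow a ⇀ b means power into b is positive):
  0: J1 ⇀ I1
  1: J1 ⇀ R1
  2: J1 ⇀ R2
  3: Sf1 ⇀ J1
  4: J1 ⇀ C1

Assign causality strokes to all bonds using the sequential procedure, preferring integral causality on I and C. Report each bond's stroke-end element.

#0 stroke→I1
#1 stroke→R1
#2 stroke→R2
#3 stroke→Sf1
#4 stroke→J1

β3 stroke→Sf1  (source Sf1 imposes f)
β0 stroke→I1  (I1: I, integral causality)
β4 stroke→J1  (C1 integral (e out))
β1 stroke→R1  (common-e at J1 fixed by 4)
β2 stroke→R2  (0-jn J1 has e-setter on 4)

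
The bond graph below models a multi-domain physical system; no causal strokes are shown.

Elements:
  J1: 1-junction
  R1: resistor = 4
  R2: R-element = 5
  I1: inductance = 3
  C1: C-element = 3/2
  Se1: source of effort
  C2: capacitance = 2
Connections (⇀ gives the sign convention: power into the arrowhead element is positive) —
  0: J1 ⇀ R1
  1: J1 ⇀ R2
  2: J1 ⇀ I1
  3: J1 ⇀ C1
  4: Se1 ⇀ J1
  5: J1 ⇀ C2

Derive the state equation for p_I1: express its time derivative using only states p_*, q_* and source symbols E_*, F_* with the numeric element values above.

b4 stroke→J1  (Se1 fixes effort; stroke away)
b2 stroke→I1  (I1 integral (f out))
b0 stroke→J1  (J1: bond 2 brought flow, rest push out)
b1 stroke→J1  (J1 flow already set via bond 2)
b3 stroke→J1  (1-jn J1 has f-setter on 2)
b5 stroke→J1  (J1: bond 2 brought flow, rest push out)

dp_I1/dt = E_Se1 - 3*p_I1 - 2*q_C1/3 - q_C2/2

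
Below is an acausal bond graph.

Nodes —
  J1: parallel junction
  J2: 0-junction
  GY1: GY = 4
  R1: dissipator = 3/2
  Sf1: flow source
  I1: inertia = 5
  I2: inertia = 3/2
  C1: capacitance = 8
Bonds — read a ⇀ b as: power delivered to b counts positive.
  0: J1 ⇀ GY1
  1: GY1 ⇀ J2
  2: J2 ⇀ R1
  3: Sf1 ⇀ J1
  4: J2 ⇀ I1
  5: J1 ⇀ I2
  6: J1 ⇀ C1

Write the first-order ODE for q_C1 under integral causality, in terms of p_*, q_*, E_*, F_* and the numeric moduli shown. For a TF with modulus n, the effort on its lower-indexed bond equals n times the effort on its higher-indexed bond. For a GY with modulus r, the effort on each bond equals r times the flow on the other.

dq_C1/dt = F_Sf1 + 3*p_I1/40 - 2*p_I2/3 - 3*q_C1/256

β3 stroke→Sf1  (Sf1: flow source, stroke at near end)
β4 stroke→I1  (I1 integral (f out))
β5 stroke→I2  (I2 outputs flow p/I2)
β6 stroke→J1  (C1 integral (e out))
β0 stroke→GY1  (J1 effort already set via bond 6)
β1 stroke→GY1  (GY GY1: same side as bond 0)
β2 stroke→J2  (closing 0-jn rule on J2)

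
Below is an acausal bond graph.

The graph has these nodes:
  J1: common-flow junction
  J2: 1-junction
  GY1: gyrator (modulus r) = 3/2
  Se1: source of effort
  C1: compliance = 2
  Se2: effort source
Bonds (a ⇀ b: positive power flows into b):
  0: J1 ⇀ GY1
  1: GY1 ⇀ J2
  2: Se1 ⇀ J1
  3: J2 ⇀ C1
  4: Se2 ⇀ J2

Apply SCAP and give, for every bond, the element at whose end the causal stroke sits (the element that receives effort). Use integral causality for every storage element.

#2 →J1  (source Se1 imposes e)
#4 →J2  (Se2 (Se) sets effort on bond)
#0 →GY1  (only one flow-in slot at J1)
#1 →GY1  (GY1 both-in/both-out from 0)
#3 →J2  (J2: bond 1 brought flow, rest push out)

β0 |GY1
β1 |GY1
β2 |J1
β3 |J2
β4 |J2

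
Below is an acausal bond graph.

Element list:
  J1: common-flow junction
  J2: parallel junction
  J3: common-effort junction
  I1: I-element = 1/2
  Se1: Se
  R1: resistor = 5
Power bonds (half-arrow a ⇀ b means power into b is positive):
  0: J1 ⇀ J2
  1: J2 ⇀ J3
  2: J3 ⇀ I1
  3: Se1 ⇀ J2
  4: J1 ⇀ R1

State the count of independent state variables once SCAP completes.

1  (I1 all integral)

β3 →J2  (Se1 fixes effort; stroke away)
β0 →J1  (J2: bond 3 brought effort, rest push out)
β1 →J3  (0-jn J2 has e-setter on 3)
β2 →I1  (J3 effort already set via bond 1)
β4 →R1  (only one flow-in slot at J1)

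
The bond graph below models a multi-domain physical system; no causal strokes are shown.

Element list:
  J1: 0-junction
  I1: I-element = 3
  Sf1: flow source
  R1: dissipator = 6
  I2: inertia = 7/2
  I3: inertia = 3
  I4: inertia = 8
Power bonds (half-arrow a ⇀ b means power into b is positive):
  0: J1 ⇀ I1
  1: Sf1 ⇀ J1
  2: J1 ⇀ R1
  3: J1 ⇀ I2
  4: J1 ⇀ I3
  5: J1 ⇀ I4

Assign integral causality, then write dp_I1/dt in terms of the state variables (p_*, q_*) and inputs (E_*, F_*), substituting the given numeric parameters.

dp_I1/dt = 6*F_Sf1 - 2*p_I1 - 12*p_I2/7 - 2*p_I3 - 3*p_I4/4

b1 |Sf1  (Sf1: flow source, stroke at near end)
b0 |I1  (I1 outputs flow p/I1)
b3 |I2  (I2 outputs flow p/I2)
b4 |I3  (prefer integral on I3)
b5 |I4  (I4 outputs flow p/I4)
b2 |J1  (only one effort-in slot at J1)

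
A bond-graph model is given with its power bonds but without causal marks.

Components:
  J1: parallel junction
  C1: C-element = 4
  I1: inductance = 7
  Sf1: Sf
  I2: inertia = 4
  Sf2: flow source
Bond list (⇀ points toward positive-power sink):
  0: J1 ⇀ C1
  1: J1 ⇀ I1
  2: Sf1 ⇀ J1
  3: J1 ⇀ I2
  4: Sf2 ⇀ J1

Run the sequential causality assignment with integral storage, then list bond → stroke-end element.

#0 stroke at J1
#1 stroke at I1
#2 stroke at Sf1
#3 stroke at I2
#4 stroke at Sf2

b2 |Sf1  (Sf1 fixes flow; stroke at Sf1)
b4 |Sf2  (Sf2 fixes flow; stroke at Sf2)
b0 |J1  (C1 outputs effort q/C1)
b1 |I1  (J1 effort already set via bond 0)
b3 |I2  (J1 effort already set via bond 0)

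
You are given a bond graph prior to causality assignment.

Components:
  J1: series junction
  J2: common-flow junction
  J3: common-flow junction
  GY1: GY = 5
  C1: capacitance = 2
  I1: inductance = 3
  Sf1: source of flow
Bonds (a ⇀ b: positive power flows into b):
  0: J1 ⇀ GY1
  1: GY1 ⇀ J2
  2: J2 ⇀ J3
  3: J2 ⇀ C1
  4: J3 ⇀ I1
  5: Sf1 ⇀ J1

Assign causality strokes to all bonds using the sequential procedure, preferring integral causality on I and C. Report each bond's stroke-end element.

b0 stroke→J1
b1 stroke→J2
b2 stroke→J3
b3 stroke→J2
b4 stroke→I1
b5 stroke→Sf1

#5 →Sf1  (Sf1 (Sf) sets flow on bond)
#0 →J1  (J1: bond 5 brought flow, rest push out)
#1 →J2  (through GY1, causality inverts; strokes same side of GY1)
#3 →J2  (C1: C, integral causality)
#2 →J3  (J2: last free bond brings flow in)
#4 →I1  (closing 1-jn rule on J3)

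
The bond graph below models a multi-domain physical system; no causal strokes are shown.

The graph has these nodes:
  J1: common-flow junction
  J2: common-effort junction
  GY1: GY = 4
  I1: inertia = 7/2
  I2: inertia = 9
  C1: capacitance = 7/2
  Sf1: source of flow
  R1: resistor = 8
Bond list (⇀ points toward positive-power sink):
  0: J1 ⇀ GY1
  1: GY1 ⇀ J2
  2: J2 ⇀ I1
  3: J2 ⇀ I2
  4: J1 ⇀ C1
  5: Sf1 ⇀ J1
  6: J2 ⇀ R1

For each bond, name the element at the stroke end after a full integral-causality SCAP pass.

b5 |Sf1  (Sf1: flow source, stroke at near end)
b0 |J1  (common-f at J1 fixed by 5)
b4 |J1  (J1 flow already set via bond 5)
b1 |J2  (GY1 both-in/both-out from 0)
b2 |I1  (J2: bond 1 brought effort, rest push out)
b3 |I2  (0-jn J2 has e-setter on 1)
b6 |R1  (J2 effort already set via bond 1)

bond 0 stroke→J1
bond 1 stroke→J2
bond 2 stroke→I1
bond 3 stroke→I2
bond 4 stroke→J1
bond 5 stroke→Sf1
bond 6 stroke→R1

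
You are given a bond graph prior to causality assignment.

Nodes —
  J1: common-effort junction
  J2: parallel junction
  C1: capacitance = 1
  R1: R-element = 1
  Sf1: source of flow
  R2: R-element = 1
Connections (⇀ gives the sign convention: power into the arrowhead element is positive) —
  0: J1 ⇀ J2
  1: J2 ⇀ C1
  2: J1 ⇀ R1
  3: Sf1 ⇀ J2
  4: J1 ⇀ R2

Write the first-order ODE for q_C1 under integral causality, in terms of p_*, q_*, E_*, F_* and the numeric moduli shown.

bond 3 →Sf1  (Sf1 (Sf) sets flow on bond)
bond 1 →J2  (prefer integral on C1)
bond 0 →J1  (J2 effort already set via bond 1)
bond 2 →R1  (common-e at J1 fixed by 0)
bond 4 →R2  (J1 effort already set via bond 0)

dq_C1/dt = F_Sf1 - 2*q_C1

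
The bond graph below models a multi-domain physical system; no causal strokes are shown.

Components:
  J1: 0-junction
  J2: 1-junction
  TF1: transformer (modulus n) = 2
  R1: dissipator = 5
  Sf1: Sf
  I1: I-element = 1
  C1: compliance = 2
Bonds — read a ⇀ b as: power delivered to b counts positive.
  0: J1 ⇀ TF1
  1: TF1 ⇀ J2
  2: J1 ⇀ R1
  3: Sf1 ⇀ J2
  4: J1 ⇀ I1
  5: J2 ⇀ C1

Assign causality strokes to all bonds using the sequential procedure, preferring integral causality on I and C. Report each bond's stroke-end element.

β3 →Sf1  (Sf1 fixes flow; stroke at Sf1)
β1 →J2  (common-f at J2 fixed by 3)
β5 →J2  (J2 flow already set via bond 3)
β0 →TF1  (TF1 one-in-one-out from 1)
β4 →I1  (I1: I, integral causality)
β2 →J1  (only one effort-in slot at J1)

β0 stroke→TF1
β1 stroke→J2
β2 stroke→J1
β3 stroke→Sf1
β4 stroke→I1
β5 stroke→J2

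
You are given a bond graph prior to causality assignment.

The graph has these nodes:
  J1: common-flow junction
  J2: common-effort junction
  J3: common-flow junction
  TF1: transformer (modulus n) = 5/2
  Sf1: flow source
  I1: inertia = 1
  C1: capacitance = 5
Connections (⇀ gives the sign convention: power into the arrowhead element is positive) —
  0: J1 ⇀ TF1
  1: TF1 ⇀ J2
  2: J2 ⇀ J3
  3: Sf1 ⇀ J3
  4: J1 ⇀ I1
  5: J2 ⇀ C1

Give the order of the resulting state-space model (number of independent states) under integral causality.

bond 3 stroke at Sf1  (Sf1: flow source, stroke at near end)
bond 2 stroke at J3  (1-jn J3 has f-setter on 3)
bond 4 stroke at I1  (prefer integral on I1)
bond 0 stroke at J1  (J1: bond 4 brought flow, rest push out)
bond 1 stroke at TF1  (TF TF1: opposite of bond 0)
bond 5 stroke at J2  (closing 0-jn rule on J2)

2  (C1, I1 all integral)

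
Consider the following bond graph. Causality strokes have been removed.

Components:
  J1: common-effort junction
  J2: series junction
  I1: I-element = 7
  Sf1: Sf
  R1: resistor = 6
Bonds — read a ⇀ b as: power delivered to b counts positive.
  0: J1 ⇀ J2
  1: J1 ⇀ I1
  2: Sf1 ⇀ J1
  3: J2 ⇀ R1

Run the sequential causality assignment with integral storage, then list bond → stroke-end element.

β2 stroke→Sf1  (Sf1 fixes flow; stroke at Sf1)
β1 stroke→I1  (I1 integral (f out))
β0 stroke→J1  (only one effort-in slot at J1)
β3 stroke→J2  (1-jn J2 has f-setter on 0)

β0 stroke→J1
β1 stroke→I1
β2 stroke→Sf1
β3 stroke→J2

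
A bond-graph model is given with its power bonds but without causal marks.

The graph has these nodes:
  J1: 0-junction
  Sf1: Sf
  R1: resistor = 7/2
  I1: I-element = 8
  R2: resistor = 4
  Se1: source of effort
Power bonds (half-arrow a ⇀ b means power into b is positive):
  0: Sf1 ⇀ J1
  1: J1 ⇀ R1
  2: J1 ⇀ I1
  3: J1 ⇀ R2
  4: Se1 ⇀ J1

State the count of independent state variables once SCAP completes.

1  (I1 all integral)

bond 0 stroke at Sf1  (source Sf1 imposes f)
bond 4 stroke at J1  (Se1 fixes effort; stroke away)
bond 1 stroke at R1  (0-jn J1 has e-setter on 4)
bond 2 stroke at I1  (J1 effort already set via bond 4)
bond 3 stroke at R2  (J1 effort already set via bond 4)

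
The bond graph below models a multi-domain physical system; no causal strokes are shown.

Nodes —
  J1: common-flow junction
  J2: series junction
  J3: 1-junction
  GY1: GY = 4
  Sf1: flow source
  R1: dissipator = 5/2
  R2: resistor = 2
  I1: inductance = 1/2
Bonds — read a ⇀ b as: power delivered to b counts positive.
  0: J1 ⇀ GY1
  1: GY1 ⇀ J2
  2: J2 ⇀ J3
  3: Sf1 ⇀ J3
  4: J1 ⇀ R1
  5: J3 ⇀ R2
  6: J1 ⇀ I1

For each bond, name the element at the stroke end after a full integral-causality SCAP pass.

#0 |J1
#1 |J2
#2 |J3
#3 |Sf1
#4 |J1
#5 |J3
#6 |I1

#3 →Sf1  (Sf1: flow source, stroke at near end)
#2 →J3  (J3: bond 3 brought flow, rest push out)
#5 →J3  (J3: bond 3 brought flow, rest push out)
#1 →J2  (1-jn J2 has f-setter on 2)
#0 →J1  (through GY1, causality inverts; strokes same side of GY1)
#6 →I1  (I1 integral (f out))
#4 →J1  (1-jn J1 has f-setter on 6)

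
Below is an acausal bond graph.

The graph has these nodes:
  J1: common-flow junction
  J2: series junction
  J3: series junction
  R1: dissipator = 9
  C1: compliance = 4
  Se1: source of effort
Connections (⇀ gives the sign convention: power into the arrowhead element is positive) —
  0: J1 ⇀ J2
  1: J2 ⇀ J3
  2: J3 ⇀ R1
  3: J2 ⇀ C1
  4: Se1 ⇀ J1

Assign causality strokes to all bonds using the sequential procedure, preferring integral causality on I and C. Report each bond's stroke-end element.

b0 →J2
b1 →J3
b2 →R1
b3 →J2
b4 →J1

b4 →J1  (source Se1 imposes e)
b0 →J2  (J1: last free bond brings flow in)
b3 →J2  (prefer integral on C1)
b1 →J3  (closing 1-jn rule on J2)
b2 →R1  (J3 needs exactly one f-in)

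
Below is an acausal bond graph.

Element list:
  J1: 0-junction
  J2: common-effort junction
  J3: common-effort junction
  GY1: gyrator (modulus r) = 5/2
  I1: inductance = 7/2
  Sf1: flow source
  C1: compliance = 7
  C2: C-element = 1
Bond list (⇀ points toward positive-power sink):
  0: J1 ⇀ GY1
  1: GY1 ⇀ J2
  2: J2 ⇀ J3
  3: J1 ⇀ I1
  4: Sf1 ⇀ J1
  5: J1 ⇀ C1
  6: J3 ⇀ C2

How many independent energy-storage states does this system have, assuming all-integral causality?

3  (C1, C2, I1 all integral)

β4 stroke at Sf1  (Sf1 fixes flow; stroke at Sf1)
β3 stroke at I1  (I1 outputs flow p/I1)
β5 stroke at J1  (C1 integral (e out))
β0 stroke at GY1  (common-e at J1 fixed by 5)
β1 stroke at GY1  (GY1 both-in/both-out from 0)
β2 stroke at J2  (J2: last free bond brings effort in)
β6 stroke at J3  (J3 needs exactly one e-in)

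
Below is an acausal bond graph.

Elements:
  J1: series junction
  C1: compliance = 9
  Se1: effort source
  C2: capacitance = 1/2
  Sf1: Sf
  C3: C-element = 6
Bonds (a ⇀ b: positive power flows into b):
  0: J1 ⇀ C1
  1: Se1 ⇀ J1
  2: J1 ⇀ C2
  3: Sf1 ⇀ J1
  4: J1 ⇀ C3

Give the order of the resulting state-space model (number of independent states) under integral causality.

3  (C1, C2, C3 all integral)

bond 1 →J1  (source Se1 imposes e)
bond 3 →Sf1  (Sf1 (Sf) sets flow on bond)
bond 0 →J1  (common-f at J1 fixed by 3)
bond 2 →J1  (J1 flow already set via bond 3)
bond 4 →J1  (J1: bond 3 brought flow, rest push out)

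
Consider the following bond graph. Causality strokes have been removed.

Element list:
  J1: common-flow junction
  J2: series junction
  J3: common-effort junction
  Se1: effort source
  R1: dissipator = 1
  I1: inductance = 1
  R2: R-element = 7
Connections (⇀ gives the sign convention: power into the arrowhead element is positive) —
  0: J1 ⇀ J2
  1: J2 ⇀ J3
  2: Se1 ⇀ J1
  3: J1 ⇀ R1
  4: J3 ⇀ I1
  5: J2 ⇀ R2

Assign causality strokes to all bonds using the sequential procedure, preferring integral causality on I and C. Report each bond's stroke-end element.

bond 0 |J2
bond 1 |J3
bond 2 |J1
bond 3 |J1
bond 4 |I1
bond 5 |J2

#2 stroke→J1  (source Se1 imposes e)
#4 stroke→I1  (I1: I, integral causality)
#1 stroke→J3  (J3: last free bond brings effort in)
#0 stroke→J2  (1-jn J2 has f-setter on 1)
#5 stroke→J2  (1-jn J2 has f-setter on 1)
#3 stroke→J1  (J1: bond 0 brought flow, rest push out)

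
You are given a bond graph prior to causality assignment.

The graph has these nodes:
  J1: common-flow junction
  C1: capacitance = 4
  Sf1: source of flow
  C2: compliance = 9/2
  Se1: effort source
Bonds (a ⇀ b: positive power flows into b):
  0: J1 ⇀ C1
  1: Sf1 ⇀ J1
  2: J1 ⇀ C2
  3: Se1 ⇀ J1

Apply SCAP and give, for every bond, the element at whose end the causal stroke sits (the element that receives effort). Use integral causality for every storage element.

bond 1 stroke at Sf1  (source Sf1 imposes f)
bond 3 stroke at J1  (Se1 fixes effort; stroke away)
bond 0 stroke at J1  (1-jn J1 has f-setter on 1)
bond 2 stroke at J1  (J1 flow already set via bond 1)

β0 stroke at J1
β1 stroke at Sf1
β2 stroke at J1
β3 stroke at J1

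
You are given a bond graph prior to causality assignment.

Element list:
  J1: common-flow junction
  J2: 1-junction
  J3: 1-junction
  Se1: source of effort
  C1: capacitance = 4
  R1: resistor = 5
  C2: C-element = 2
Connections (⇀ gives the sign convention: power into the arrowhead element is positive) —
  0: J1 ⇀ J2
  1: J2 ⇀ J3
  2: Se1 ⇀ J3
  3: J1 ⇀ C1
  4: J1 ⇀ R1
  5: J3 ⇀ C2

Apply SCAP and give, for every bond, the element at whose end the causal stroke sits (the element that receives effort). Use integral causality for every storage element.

bond 0 stroke at J1
bond 1 stroke at J2
bond 2 stroke at J3
bond 3 stroke at J1
bond 4 stroke at R1
bond 5 stroke at J3

#2 →J3  (source Se1 imposes e)
#3 →J1  (prefer integral on C1)
#5 →J3  (prefer integral on C2)
#1 →J2  (J3: last free bond brings flow in)
#0 →J1  (closing 1-jn rule on J2)
#4 →R1  (J1: last free bond brings flow in)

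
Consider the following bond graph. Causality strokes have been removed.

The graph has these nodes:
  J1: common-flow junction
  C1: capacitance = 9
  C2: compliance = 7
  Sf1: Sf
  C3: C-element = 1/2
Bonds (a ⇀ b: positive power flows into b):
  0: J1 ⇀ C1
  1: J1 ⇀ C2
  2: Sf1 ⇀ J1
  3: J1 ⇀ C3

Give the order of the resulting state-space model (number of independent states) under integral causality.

3  (C1, C2, C3 all integral)

b2 stroke at Sf1  (source Sf1 imposes f)
b0 stroke at J1  (common-f at J1 fixed by 2)
b1 stroke at J1  (1-jn J1 has f-setter on 2)
b3 stroke at J1  (1-jn J1 has f-setter on 2)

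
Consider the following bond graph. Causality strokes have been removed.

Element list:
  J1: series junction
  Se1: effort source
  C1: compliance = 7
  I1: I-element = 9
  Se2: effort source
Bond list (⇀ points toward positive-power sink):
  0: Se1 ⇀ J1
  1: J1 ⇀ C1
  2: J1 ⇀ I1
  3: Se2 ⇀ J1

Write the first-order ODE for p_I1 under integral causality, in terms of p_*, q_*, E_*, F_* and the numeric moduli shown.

dp_I1/dt = E_Se1 + E_Se2 - q_C1/7

β0 stroke at J1  (Se1 fixes effort; stroke away)
β3 stroke at J1  (Se2: effort source, stroke at far end)
β1 stroke at J1  (C1 integral (e out))
β2 stroke at I1  (J1 needs exactly one f-in)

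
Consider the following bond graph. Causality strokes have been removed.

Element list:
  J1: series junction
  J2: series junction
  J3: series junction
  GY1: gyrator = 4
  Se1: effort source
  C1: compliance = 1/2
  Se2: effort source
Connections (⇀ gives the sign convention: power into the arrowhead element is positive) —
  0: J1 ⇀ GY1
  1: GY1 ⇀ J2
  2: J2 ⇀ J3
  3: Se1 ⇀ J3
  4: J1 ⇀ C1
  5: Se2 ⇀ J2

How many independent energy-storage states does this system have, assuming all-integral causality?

1  (C1 all integral)

bond 3 stroke→J3  (Se1 (Se) sets effort on bond)
bond 5 stroke→J2  (Se2 fixes effort; stroke away)
bond 2 stroke→J2  (closing 1-jn rule on J3)
bond 1 stroke→GY1  (closing 1-jn rule on J2)
bond 0 stroke→GY1  (GY1 both-in/both-out from 1)
bond 4 stroke→J1  (J1: bond 0 brought flow, rest push out)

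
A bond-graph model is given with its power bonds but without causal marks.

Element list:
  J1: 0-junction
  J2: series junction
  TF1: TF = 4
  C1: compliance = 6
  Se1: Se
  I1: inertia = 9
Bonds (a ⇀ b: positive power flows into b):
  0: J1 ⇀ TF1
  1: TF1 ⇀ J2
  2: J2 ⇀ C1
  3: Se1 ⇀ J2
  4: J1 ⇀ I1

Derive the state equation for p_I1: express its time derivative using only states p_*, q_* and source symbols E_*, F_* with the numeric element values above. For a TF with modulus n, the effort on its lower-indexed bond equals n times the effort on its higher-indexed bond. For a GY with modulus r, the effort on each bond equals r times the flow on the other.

b3 |J2  (Se1 fixes effort; stroke away)
b2 |J2  (C1 integral (e out))
b1 |TF1  (J2: last free bond brings flow in)
b0 |J1  (through TF1, causality passes straight; one stroke at TF1)
b4 |I1  (0-jn J1 has e-setter on 0)

dp_I1/dt = -4*E_Se1 + 2*q_C1/3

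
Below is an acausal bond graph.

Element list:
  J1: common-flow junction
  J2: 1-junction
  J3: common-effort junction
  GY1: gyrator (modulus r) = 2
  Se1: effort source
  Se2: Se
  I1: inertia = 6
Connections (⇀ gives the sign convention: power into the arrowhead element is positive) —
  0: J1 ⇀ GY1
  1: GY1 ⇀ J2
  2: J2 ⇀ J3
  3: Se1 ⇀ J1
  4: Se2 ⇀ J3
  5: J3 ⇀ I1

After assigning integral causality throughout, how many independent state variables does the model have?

#3 →J1  (Se1 (Se) sets effort on bond)
#4 →J3  (source Se2 imposes e)
#0 →GY1  (only one flow-in slot at J1)
#2 →J2  (J3: bond 4 brought effort, rest push out)
#5 →I1  (J3: bond 4 brought effort, rest push out)
#1 →GY1  (GY1: gyrator matches bond 0)

1  (I1 all integral)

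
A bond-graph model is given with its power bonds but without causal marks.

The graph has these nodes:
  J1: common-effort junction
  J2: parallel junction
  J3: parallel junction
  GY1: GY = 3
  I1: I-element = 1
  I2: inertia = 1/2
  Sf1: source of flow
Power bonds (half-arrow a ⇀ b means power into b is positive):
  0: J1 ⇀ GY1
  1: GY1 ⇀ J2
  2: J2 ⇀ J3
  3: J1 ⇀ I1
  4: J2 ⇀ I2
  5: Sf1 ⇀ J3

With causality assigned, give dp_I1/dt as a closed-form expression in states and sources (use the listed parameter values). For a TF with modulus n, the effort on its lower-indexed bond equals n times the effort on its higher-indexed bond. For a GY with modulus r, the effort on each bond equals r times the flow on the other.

b5 stroke at Sf1  (Sf1: flow source, stroke at near end)
b2 stroke at J3  (closing 0-jn rule on J3)
b3 stroke at I1  (I1: I, integral causality)
b0 stroke at J1  (J1: last free bond brings effort in)
b1 stroke at J2  (GY1 both-in/both-out from 0)
b4 stroke at I2  (J2 effort already set via bond 1)

dp_I1/dt = -3*F_Sf1 + 6*p_I2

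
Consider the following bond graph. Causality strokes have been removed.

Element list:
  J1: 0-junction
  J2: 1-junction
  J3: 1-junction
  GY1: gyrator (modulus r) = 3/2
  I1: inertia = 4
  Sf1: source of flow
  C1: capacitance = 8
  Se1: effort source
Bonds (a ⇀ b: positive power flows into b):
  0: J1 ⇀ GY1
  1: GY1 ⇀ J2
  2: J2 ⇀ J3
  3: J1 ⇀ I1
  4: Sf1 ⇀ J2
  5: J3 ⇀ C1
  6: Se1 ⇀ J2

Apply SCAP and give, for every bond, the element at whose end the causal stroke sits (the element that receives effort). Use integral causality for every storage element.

#4 →Sf1  (Sf1 fixes flow; stroke at Sf1)
#6 →J2  (Se1 (Se) sets effort on bond)
#1 →J2  (common-f at J2 fixed by 4)
#2 →J2  (common-f at J2 fixed by 4)
#5 →J3  (J3 flow already set via bond 2)
#0 →J1  (GY1: gyrator matches bond 1)
#3 →I1  (J1 effort already set via bond 0)

β0 →J1
β1 →J2
β2 →J2
β3 →I1
β4 →Sf1
β5 →J3
β6 →J2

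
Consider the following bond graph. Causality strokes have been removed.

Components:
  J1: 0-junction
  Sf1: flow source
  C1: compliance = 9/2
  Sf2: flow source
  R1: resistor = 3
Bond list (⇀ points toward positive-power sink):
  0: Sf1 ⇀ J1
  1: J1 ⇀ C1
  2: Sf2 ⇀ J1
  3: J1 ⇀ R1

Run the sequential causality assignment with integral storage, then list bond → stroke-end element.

β0 |Sf1
β1 |J1
β2 |Sf2
β3 |R1

#0 |Sf1  (Sf1: flow source, stroke at near end)
#2 |Sf2  (source Sf2 imposes f)
#1 |J1  (prefer integral on C1)
#3 |R1  (0-jn J1 has e-setter on 1)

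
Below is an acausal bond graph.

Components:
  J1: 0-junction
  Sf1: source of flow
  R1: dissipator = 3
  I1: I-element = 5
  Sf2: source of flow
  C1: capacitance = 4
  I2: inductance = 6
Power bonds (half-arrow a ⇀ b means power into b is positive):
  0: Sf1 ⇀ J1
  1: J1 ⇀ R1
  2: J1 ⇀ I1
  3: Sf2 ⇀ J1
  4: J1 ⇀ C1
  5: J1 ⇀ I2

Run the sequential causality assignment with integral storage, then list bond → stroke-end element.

β0 |Sf1  (Sf1 (Sf) sets flow on bond)
β3 |Sf2  (Sf2 (Sf) sets flow on bond)
β2 |I1  (I1 integral (f out))
β4 |J1  (prefer integral on C1)
β1 |R1  (0-jn J1 has e-setter on 4)
β5 |I2  (0-jn J1 has e-setter on 4)

β0 |Sf1
β1 |R1
β2 |I1
β3 |Sf2
β4 |J1
β5 |I2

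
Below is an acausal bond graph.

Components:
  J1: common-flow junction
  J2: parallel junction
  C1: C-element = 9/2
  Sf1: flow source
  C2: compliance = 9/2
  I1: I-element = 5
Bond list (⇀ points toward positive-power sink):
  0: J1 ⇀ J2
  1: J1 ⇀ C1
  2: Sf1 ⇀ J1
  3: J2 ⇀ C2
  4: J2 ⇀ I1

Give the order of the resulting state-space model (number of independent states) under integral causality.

b2 stroke at Sf1  (Sf1: flow source, stroke at near end)
b0 stroke at J1  (common-f at J1 fixed by 2)
b1 stroke at J1  (J1: bond 2 brought flow, rest push out)
b3 stroke at J2  (C2: C, integral causality)
b4 stroke at I1  (common-e at J2 fixed by 3)

3  (C1, C2, I1 all integral)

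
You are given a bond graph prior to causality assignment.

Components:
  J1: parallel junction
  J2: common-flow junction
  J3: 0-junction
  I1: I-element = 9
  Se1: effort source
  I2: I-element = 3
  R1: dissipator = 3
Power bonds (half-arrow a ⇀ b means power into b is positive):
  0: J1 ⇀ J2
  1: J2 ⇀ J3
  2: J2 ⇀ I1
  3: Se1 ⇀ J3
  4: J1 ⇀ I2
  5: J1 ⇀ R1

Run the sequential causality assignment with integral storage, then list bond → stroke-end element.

b3 |J3  (source Se1 imposes e)
b1 |J2  (J3: bond 3 brought effort, rest push out)
b2 |I1  (I1 integral (f out))
b0 |J2  (1-jn J2 has f-setter on 2)
b4 |I2  (prefer integral on I2)
b5 |J1  (J1 needs exactly one e-in)

β0 →J2
β1 →J2
β2 →I1
β3 →J3
β4 →I2
β5 →J1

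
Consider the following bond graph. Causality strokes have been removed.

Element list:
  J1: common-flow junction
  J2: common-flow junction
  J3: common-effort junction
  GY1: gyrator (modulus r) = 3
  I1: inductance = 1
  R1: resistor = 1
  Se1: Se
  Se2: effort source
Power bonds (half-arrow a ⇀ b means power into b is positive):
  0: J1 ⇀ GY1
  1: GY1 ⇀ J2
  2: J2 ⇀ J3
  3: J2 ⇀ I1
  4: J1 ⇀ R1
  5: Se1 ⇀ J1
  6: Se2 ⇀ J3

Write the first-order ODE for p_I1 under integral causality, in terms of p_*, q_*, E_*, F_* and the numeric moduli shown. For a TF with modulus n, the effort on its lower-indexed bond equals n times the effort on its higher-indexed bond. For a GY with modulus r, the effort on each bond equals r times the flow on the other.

b5 →J1  (Se1 (Se) sets effort on bond)
b6 →J3  (Se2 (Se) sets effort on bond)
b2 →J2  (0-jn J3 has e-setter on 6)
b3 →I1  (I1: I, integral causality)
b1 →J2  (J2: bond 3 brought flow, rest push out)
b0 →J1  (GY GY1: same side as bond 1)
b4 →R1  (closing 1-jn rule on J1)

dp_I1/dt = 3*E_Se1 - E_Se2 - 9*p_I1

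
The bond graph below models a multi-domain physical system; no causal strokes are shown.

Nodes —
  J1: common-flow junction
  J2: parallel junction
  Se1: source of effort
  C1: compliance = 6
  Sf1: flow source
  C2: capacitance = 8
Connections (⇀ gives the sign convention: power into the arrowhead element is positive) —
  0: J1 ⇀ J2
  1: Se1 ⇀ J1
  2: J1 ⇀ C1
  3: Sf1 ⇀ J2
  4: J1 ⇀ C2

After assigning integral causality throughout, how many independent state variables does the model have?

b1 stroke→J1  (Se1 (Se) sets effort on bond)
b3 stroke→Sf1  (Sf1 (Sf) sets flow on bond)
b0 stroke→J2  (J2 needs exactly one e-in)
b2 stroke→J1  (1-jn J1 has f-setter on 0)
b4 stroke→J1  (J1 flow already set via bond 0)

2  (C1, C2 all integral)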